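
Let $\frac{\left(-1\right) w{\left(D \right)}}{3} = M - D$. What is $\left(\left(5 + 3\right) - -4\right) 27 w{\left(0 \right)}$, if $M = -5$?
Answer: $4860$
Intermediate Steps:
$w{\left(D \right)} = 15 + 3 D$ ($w{\left(D \right)} = - 3 \left(-5 - D\right) = 15 + 3 D$)
$\left(\left(5 + 3\right) - -4\right) 27 w{\left(0 \right)} = \left(\left(5 + 3\right) - -4\right) 27 \left(15 + 3 \cdot 0\right) = \left(8 + 4\right) 27 \left(15 + 0\right) = 12 \cdot 27 \cdot 15 = 324 \cdot 15 = 4860$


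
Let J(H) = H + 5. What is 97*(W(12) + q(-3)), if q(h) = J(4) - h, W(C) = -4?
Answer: 776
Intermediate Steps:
J(H) = 5 + H
q(h) = 9 - h (q(h) = (5 + 4) - h = 9 - h)
97*(W(12) + q(-3)) = 97*(-4 + (9 - 1*(-3))) = 97*(-4 + (9 + 3)) = 97*(-4 + 12) = 97*8 = 776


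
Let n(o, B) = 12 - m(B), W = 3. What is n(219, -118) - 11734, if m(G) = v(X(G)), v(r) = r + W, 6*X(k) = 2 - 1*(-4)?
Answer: -11726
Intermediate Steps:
X(k) = 1 (X(k) = (2 - 1*(-4))/6 = (2 + 4)/6 = (⅙)*6 = 1)
v(r) = 3 + r (v(r) = r + 3 = 3 + r)
m(G) = 4 (m(G) = 3 + 1 = 4)
n(o, B) = 8 (n(o, B) = 12 - 1*4 = 12 - 4 = 8)
n(219, -118) - 11734 = 8 - 11734 = -11726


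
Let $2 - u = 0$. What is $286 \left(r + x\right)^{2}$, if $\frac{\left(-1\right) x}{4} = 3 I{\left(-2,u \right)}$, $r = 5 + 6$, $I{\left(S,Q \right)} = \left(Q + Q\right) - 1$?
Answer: $178750$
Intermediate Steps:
$u = 2$ ($u = 2 - 0 = 2 + 0 = 2$)
$I{\left(S,Q \right)} = -1 + 2 Q$ ($I{\left(S,Q \right)} = 2 Q - 1 = -1 + 2 Q$)
$r = 11$
$x = -36$ ($x = - 4 \cdot 3 \left(-1 + 2 \cdot 2\right) = - 4 \cdot 3 \left(-1 + 4\right) = - 4 \cdot 3 \cdot 3 = \left(-4\right) 9 = -36$)
$286 \left(r + x\right)^{2} = 286 \left(11 - 36\right)^{2} = 286 \left(-25\right)^{2} = 286 \cdot 625 = 178750$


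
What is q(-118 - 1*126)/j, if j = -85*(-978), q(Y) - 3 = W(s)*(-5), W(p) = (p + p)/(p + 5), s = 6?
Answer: -9/304810 ≈ -2.9527e-5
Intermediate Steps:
W(p) = 2*p/(5 + p) (W(p) = (2*p)/(5 + p) = 2*p/(5 + p))
q(Y) = -27/11 (q(Y) = 3 + (2*6/(5 + 6))*(-5) = 3 + (2*6/11)*(-5) = 3 + (2*6*(1/11))*(-5) = 3 + (12/11)*(-5) = 3 - 60/11 = -27/11)
j = 83130
q(-118 - 1*126)/j = -27/11/83130 = -27/11*1/83130 = -9/304810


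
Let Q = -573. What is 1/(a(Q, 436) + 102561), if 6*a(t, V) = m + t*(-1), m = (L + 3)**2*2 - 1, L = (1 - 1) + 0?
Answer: 3/307978 ≈ 9.7410e-6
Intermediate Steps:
L = 0 (L = 0 + 0 = 0)
m = 17 (m = (0 + 3)**2*2 - 1 = 3**2*2 - 1 = 9*2 - 1 = 18 - 1 = 17)
a(t, V) = 17/6 - t/6 (a(t, V) = (17 + t*(-1))/6 = (17 - t)/6 = 17/6 - t/6)
1/(a(Q, 436) + 102561) = 1/((17/6 - 1/6*(-573)) + 102561) = 1/((17/6 + 191/2) + 102561) = 1/(295/3 + 102561) = 1/(307978/3) = 3/307978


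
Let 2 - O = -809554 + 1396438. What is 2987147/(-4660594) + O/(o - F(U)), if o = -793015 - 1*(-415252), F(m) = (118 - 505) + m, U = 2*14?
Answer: 200982187690/219865852247 ≈ 0.91411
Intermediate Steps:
U = 28
F(m) = -387 + m
o = -377763 (o = -793015 + 415252 = -377763)
O = -586882 (O = 2 - (-809554 + 1396438) = 2 - 1*586884 = 2 - 586884 = -586882)
2987147/(-4660594) + O/(o - F(U)) = 2987147/(-4660594) - 586882/(-377763 - (-387 + 28)) = 2987147*(-1/4660594) - 586882/(-377763 - 1*(-359)) = -2987147/4660594 - 586882/(-377763 + 359) = -2987147/4660594 - 586882/(-377404) = -2987147/4660594 - 586882*(-1/377404) = -2987147/4660594 + 293441/188702 = 200982187690/219865852247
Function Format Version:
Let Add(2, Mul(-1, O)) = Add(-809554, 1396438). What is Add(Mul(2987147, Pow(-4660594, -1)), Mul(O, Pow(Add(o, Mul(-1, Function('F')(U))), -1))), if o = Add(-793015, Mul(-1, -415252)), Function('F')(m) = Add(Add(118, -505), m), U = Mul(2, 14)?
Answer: Rational(200982187690, 219865852247) ≈ 0.91411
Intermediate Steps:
U = 28
Function('F')(m) = Add(-387, m)
o = -377763 (o = Add(-793015, 415252) = -377763)
O = -586882 (O = Add(2, Mul(-1, Add(-809554, 1396438))) = Add(2, Mul(-1, 586884)) = Add(2, -586884) = -586882)
Add(Mul(2987147, Pow(-4660594, -1)), Mul(O, Pow(Add(o, Mul(-1, Function('F')(U))), -1))) = Add(Mul(2987147, Pow(-4660594, -1)), Mul(-586882, Pow(Add(-377763, Mul(-1, Add(-387, 28))), -1))) = Add(Mul(2987147, Rational(-1, 4660594)), Mul(-586882, Pow(Add(-377763, Mul(-1, -359)), -1))) = Add(Rational(-2987147, 4660594), Mul(-586882, Pow(Add(-377763, 359), -1))) = Add(Rational(-2987147, 4660594), Mul(-586882, Pow(-377404, -1))) = Add(Rational(-2987147, 4660594), Mul(-586882, Rational(-1, 377404))) = Add(Rational(-2987147, 4660594), Rational(293441, 188702)) = Rational(200982187690, 219865852247)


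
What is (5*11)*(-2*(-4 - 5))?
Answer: 990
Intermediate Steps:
(5*11)*(-2*(-4 - 5)) = 55*(-2*(-9)) = 55*18 = 990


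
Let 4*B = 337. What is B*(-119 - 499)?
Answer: -104133/2 ≈ -52067.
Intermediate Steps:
B = 337/4 (B = (1/4)*337 = 337/4 ≈ 84.250)
B*(-119 - 499) = 337*(-119 - 499)/4 = (337/4)*(-618) = -104133/2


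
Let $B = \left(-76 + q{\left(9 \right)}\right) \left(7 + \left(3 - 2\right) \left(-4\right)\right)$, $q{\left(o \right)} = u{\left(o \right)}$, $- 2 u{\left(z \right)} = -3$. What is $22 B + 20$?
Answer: $-4897$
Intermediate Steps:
$u{\left(z \right)} = \frac{3}{2}$ ($u{\left(z \right)} = \left(- \frac{1}{2}\right) \left(-3\right) = \frac{3}{2}$)
$q{\left(o \right)} = \frac{3}{2}$
$B = - \frac{447}{2}$ ($B = \left(-76 + \frac{3}{2}\right) \left(7 + \left(3 - 2\right) \left(-4\right)\right) = - \frac{149 \left(7 + 1 \left(-4\right)\right)}{2} = - \frac{149 \left(7 - 4\right)}{2} = \left(- \frac{149}{2}\right) 3 = - \frac{447}{2} \approx -223.5$)
$22 B + 20 = 22 \left(- \frac{447}{2}\right) + 20 = -4917 + 20 = -4897$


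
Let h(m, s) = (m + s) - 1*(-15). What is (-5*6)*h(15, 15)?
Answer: -1350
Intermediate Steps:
h(m, s) = 15 + m + s (h(m, s) = (m + s) + 15 = 15 + m + s)
(-5*6)*h(15, 15) = (-5*6)*(15 + 15 + 15) = -30*45 = -1350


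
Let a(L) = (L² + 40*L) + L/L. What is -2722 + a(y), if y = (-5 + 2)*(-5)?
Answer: -1896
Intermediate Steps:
y = 15 (y = -3*(-5) = 15)
a(L) = 1 + L² + 40*L (a(L) = (L² + 40*L) + 1 = 1 + L² + 40*L)
-2722 + a(y) = -2722 + (1 + 15² + 40*15) = -2722 + (1 + 225 + 600) = -2722 + 826 = -1896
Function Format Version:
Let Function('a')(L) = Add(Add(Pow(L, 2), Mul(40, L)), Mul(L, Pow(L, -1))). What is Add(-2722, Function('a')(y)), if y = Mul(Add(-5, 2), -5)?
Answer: -1896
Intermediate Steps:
y = 15 (y = Mul(-3, -5) = 15)
Function('a')(L) = Add(1, Pow(L, 2), Mul(40, L)) (Function('a')(L) = Add(Add(Pow(L, 2), Mul(40, L)), 1) = Add(1, Pow(L, 2), Mul(40, L)))
Add(-2722, Function('a')(y)) = Add(-2722, Add(1, Pow(15, 2), Mul(40, 15))) = Add(-2722, Add(1, 225, 600)) = Add(-2722, 826) = -1896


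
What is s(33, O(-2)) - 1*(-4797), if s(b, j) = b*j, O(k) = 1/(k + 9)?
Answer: 33612/7 ≈ 4801.7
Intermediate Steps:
O(k) = 1/(9 + k)
s(33, O(-2)) - 1*(-4797) = 33/(9 - 2) - 1*(-4797) = 33/7 + 4797 = 33612/7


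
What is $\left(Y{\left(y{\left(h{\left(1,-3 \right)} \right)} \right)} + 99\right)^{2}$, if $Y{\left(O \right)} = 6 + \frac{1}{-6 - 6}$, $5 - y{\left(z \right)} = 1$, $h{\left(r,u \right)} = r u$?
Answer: $\frac{1585081}{144} \approx 11008.0$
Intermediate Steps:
$y{\left(z \right)} = 4$ ($y{\left(z \right)} = 5 - 1 = 4$)
$Y{\left(O \right)} = \frac{71}{12}$ ($Y{\left(O \right)} = 6 + \frac{1}{-12} = 6 - \frac{1}{12} = \frac{71}{12}$)
$\left(Y{\left(y{\left(h{\left(1,-3 \right)} \right)} \right)} + 99\right)^{2} = \left(\frac{71}{12} + 99\right)^{2} = \left(\frac{1259}{12}\right)^{2} = \frac{1585081}{144}$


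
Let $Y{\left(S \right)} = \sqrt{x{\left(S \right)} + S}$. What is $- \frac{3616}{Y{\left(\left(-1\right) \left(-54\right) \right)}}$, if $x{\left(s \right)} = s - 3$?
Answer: $- \frac{3616 \sqrt{105}}{105} \approx -352.89$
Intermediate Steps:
$x{\left(s \right)} = -3 + s$
$Y{\left(S \right)} = \sqrt{-3 + 2 S}$ ($Y{\left(S \right)} = \sqrt{\left(-3 + S\right) + S} = \sqrt{-3 + 2 S}$)
$- \frac{3616}{Y{\left(\left(-1\right) \left(-54\right) \right)}} = - \frac{3616}{\sqrt{-3 + 2 \left(\left(-1\right) \left(-54\right)\right)}} = - \frac{3616}{\sqrt{-3 + 2 \cdot 54}} = - \frac{3616}{\sqrt{-3 + 108}} = - \frac{3616}{\sqrt{105}} = - 3616 \frac{\sqrt{105}}{105} = - \frac{3616 \sqrt{105}}{105}$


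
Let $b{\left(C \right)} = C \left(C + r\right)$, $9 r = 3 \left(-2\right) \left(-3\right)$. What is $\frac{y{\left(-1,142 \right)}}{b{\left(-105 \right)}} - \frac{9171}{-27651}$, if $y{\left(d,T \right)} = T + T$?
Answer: $\frac{35679083}{99681855} \approx 0.35793$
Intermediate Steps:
$r = 2$ ($r = \frac{3 \left(-2\right) \left(-3\right)}{9} = \frac{\left(-6\right) \left(-3\right)}{9} = \frac{1}{9} \cdot 18 = 2$)
$b{\left(C \right)} = C \left(2 + C\right)$ ($b{\left(C \right)} = C \left(C + 2\right) = C \left(2 + C\right)$)
$y{\left(d,T \right)} = 2 T$
$\frac{y{\left(-1,142 \right)}}{b{\left(-105 \right)}} - \frac{9171}{-27651} = \frac{2 \cdot 142}{\left(-105\right) \left(2 - 105\right)} - \frac{9171}{-27651} = \frac{284}{\left(-105\right) \left(-103\right)} - - \frac{3057}{9217} = \frac{284}{10815} + \frac{3057}{9217} = \frac{35679083}{99681855}$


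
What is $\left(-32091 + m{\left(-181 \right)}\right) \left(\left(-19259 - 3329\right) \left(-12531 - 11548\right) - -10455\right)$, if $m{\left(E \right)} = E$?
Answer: $-17552963702704$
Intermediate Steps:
$\left(-32091 + m{\left(-181 \right)}\right) \left(\left(-19259 - 3329\right) \left(-12531 - 11548\right) - -10455\right) = \left(-32091 - 181\right) \left(\left(-19259 - 3329\right) \left(-12531 - 11548\right) - -10455\right) = - 32272 \left(\left(-22588\right) \left(-24079\right) + 10455\right) = - 32272 \left(543896452 + 10455\right) = \left(-32272\right) 543906907 = -17552963702704$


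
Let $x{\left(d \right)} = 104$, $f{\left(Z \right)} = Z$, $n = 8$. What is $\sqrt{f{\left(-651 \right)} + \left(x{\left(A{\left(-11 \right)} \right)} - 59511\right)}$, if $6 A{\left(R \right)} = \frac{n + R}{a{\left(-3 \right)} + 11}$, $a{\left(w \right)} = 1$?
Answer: $i \sqrt{60058} \approx 245.07 i$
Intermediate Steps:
$A{\left(R \right)} = \frac{1}{9} + \frac{R}{72}$ ($A{\left(R \right)} = \frac{\left(8 + R\right) \frac{1}{1 + 11}}{6} = \frac{\left(8 + R\right) \frac{1}{12}}{6} = \frac{\frac{2}{3} + \frac{R}{12}}{6} = \frac{1}{9} + \frac{R}{72}$)
$\sqrt{f{\left(-651 \right)} + \left(x{\left(A{\left(-11 \right)} \right)} - 59511\right)} = \sqrt{-651 + \left(104 - 59511\right)} = \sqrt{-651 - 59407} = \sqrt{-60058} = i \sqrt{60058}$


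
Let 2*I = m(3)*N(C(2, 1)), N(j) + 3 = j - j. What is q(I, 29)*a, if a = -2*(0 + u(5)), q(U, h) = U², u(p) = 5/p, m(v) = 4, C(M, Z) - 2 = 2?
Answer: -72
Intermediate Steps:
C(M, Z) = 4 (C(M, Z) = 2 + 2 = 4)
N(j) = -3 (N(j) = -3 + (j - j) = -3 + 0 = -3)
I = -6 (I = (4*(-3))/2 = (½)*(-12) = -6)
a = -2 (a = -2*(0 + 5/5) = -2*(0 + 5*(⅕)) = -2*(0 + 1) = -2*1 = -2)
q(I, 29)*a = (-6)²*(-2) = 36*(-2) = -72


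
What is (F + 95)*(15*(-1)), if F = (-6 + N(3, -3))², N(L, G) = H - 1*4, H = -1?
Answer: -3240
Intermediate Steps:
N(L, G) = -5 (N(L, G) = -1 - 1*4 = -1 - 4 = -5)
F = 121 (F = (-6 - 5)² = (-11)² = 121)
(F + 95)*(15*(-1)) = (121 + 95)*(15*(-1)) = 216*(-15) = -3240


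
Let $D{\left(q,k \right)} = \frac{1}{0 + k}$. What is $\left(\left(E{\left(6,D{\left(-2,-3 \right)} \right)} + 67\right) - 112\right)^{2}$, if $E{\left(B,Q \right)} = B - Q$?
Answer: $\frac{13456}{9} \approx 1495.1$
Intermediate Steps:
$D{\left(q,k \right)} = \frac{1}{k}$
$\left(\left(E{\left(6,D{\left(-2,-3 \right)} \right)} + 67\right) - 112\right)^{2} = \left(\left(\left(6 - \frac{1}{-3}\right) + 67\right) - 112\right)^{2} = \left(\left(\left(6 - - \frac{1}{3}\right) + 67\right) - 112\right)^{2} = \left(\left(\left(6 + \frac{1}{3}\right) + 67\right) - 112\right)^{2} = \left(\left(\frac{19}{3} + 67\right) - 112\right)^{2} = \left(\frac{220}{3} - 112\right)^{2} = \left(- \frac{116}{3}\right)^{2} = \frac{13456}{9}$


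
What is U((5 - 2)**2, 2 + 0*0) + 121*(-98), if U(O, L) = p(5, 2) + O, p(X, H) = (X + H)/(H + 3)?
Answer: -59238/5 ≈ -11848.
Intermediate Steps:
p(X, H) = (H + X)/(3 + H)
U(O, L) = 7/5 + O (U(O, L) = (2 + 5)/(3 + 2) + O = 7/5 + O)
U((5 - 2)**2, 2 + 0*0) + 121*(-98) = (7/5 + (5 - 2)**2) + 121*(-98) = (7/5 + 3**2) - 11858 = (7/5 + 9) - 11858 = 52/5 - 11858 = -59238/5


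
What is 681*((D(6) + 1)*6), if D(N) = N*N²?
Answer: 886662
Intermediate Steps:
D(N) = N³
681*((D(6) + 1)*6) = 681*((6³ + 1)*6) = 681*((216 + 1)*6) = 681*(217*6) = 681*1302 = 886662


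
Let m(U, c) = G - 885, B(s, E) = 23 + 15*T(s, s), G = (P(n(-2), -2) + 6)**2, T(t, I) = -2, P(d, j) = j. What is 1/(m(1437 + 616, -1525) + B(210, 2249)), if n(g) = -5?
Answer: -1/876 ≈ -0.0011416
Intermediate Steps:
G = 16 (G = (-2 + 6)**2 = 4**2 = 16)
B(s, E) = -7 (B(s, E) = 23 + 15*(-2) = 23 - 30 = -7)
m(U, c) = -869 (m(U, c) = 16 - 885 = -869)
1/(m(1437 + 616, -1525) + B(210, 2249)) = 1/(-869 - 7) = 1/(-876) = -1/876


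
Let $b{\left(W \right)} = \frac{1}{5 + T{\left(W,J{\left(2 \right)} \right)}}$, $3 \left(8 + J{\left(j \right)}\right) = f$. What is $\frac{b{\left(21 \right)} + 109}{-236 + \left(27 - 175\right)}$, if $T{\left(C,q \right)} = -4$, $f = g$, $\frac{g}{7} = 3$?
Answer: $- \frac{55}{192} \approx -0.28646$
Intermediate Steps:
$g = 21$ ($g = 7 \cdot 3 = 21$)
$f = 21$
$J{\left(j \right)} = -1$ ($J{\left(j \right)} = -8 + \frac{1}{3} \cdot 21 = -8 + 7 = -1$)
$b{\left(W \right)} = 1$ ($b{\left(W \right)} = \frac{1}{5 - 4} = 1^{-1} = 1$)
$\frac{b{\left(21 \right)} + 109}{-236 + \left(27 - 175\right)} = \frac{1 + 109}{-236 + \left(27 - 175\right)} = \frac{110}{-236 - 148} = \frac{110}{-384} = 110 \left(- \frac{1}{384}\right) = - \frac{55}{192}$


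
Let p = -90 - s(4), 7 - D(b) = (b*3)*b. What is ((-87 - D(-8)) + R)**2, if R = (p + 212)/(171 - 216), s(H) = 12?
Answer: 739600/81 ≈ 9130.9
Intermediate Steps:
D(b) = 7 - 3*b**2 (D(b) = 7 - b*3*b = 7 - 3*b*b = 7 - 3*b**2)
p = -102 (p = -90 - 1*12 = -90 - 12 = -102)
R = -22/9 (R = (-102 + 212)/(171 - 216) = 110/(-45) = 110*(-1/45) = -22/9 ≈ -2.4444)
((-87 - D(-8)) + R)**2 = ((-87 - (7 - 3*(-8)**2)) - 22/9)**2 = ((-87 - (7 - 3*64)) - 22/9)**2 = ((-87 - (7 - 192)) - 22/9)**2 = ((-87 - 1*(-185)) - 22/9)**2 = ((-87 + 185) - 22/9)**2 = (98 - 22/9)**2 = (860/9)**2 = 739600/81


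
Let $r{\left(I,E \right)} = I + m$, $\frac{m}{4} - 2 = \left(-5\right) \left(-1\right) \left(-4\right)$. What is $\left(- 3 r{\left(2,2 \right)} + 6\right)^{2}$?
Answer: $46656$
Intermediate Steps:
$m = -72$ ($m = 8 + 4 \left(-5\right) \left(-1\right) \left(-4\right) = 8 + 4 \cdot 5 \left(-4\right) = 8 + 4 \left(-20\right) = 8 - 80 = -72$)
$r{\left(I,E \right)} = -72 + I$ ($r{\left(I,E \right)} = I - 72 = -72 + I$)
$\left(- 3 r{\left(2,2 \right)} + 6\right)^{2} = \left(- 3 \left(-72 + 2\right) + 6\right)^{2} = \left(\left(-3\right) \left(-70\right) + 6\right)^{2} = \left(210 + 6\right)^{2} = 216^{2} = 46656$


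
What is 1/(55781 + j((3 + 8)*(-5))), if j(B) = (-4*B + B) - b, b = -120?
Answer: 1/56066 ≈ 1.7836e-5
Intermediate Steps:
j(B) = 120 - 3*B (j(B) = (-4*B + B) - 1*(-120) = -3*B + 120 = 120 - 3*B)
1/(55781 + j((3 + 8)*(-5))) = 1/(55781 + (120 - 3*(3 + 8)*(-5))) = 1/(55781 + (120 - 33*(-5))) = 1/(55781 + (120 - 3*(-55))) = 1/(55781 + (120 + 165)) = 1/(55781 + 285) = 1/56066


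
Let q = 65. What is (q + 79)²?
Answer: 20736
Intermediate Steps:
(q + 79)² = (65 + 79)² = 144² = 20736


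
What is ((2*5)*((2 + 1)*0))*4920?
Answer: 0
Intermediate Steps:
((2*5)*((2 + 1)*0))*4920 = (10*(3*0))*4920 = (10*0)*4920 = 0*4920 = 0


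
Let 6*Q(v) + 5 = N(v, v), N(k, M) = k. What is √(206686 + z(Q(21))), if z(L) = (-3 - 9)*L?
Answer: √206654 ≈ 454.59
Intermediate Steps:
Q(v) = -⅚ + v/6
z(L) = -12*L
√(206686 + z(Q(21))) = √(206686 - 12*(-⅚ + (⅙)*21)) = √(206686 - 12*(-⅚ + 7/2)) = √(206686 - 12*8/3) = √(206686 - 32) = √206654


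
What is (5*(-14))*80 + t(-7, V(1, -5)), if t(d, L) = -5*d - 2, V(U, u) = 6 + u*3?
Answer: -5567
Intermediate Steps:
V(U, u) = 6 + 3*u
t(d, L) = -2 - 5*d
(5*(-14))*80 + t(-7, V(1, -5)) = (5*(-14))*80 + (-2 - 5*(-7)) = -70*80 + (-2 + 35) = -5600 + 33 = -5567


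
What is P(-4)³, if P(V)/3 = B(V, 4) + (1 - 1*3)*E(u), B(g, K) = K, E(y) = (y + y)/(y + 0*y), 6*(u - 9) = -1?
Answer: 0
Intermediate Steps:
u = 53/6 (u = 9 + (⅙)*(-1) = 9 - ⅙ = 53/6 ≈ 8.8333)
E(y) = 2 (E(y) = (2*y)/(y + 0) = (2*y)/y = 2)
P(V) = 0 (P(V) = 3*(4 + (1 - 1*3)*2) = 3*(4 + (1 - 3)*2) = 3*(4 - 2*2) = 3*(4 - 4) = 3*0 = 0)
P(-4)³ = 0³ = 0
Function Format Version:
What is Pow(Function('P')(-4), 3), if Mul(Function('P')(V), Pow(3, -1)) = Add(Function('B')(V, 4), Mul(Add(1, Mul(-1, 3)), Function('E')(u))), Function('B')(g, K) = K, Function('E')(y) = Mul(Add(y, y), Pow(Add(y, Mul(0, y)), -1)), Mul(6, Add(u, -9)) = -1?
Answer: 0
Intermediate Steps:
u = Rational(53, 6) (u = Add(9, Mul(Rational(1, 6), -1)) = Add(9, Rational(-1, 6)) = Rational(53, 6) ≈ 8.8333)
Function('E')(y) = 2 (Function('E')(y) = Mul(Mul(2, y), Pow(Add(y, 0), -1)) = Mul(Mul(2, y), Pow(y, -1)) = 2)
Function('P')(V) = 0 (Function('P')(V) = Mul(3, Add(4, Mul(Add(1, Mul(-1, 3)), 2))) = Mul(3, Add(4, Mul(Add(1, -3), 2))) = Mul(3, Add(4, Mul(-2, 2))) = Mul(3, Add(4, -4)) = Mul(3, 0) = 0)
Pow(Function('P')(-4), 3) = Pow(0, 3) = 0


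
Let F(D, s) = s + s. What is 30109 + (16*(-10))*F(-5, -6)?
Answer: 32029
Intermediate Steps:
F(D, s) = 2*s
30109 + (16*(-10))*F(-5, -6) = 30109 + (16*(-10))*(2*(-6)) = 30109 - 160*(-12) = 30109 + 1920 = 32029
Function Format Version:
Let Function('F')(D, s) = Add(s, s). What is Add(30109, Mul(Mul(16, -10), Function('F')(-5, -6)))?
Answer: 32029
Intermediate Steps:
Function('F')(D, s) = Mul(2, s)
Add(30109, Mul(Mul(16, -10), Function('F')(-5, -6))) = Add(30109, Mul(Mul(16, -10), Mul(2, -6))) = Add(30109, Mul(-160, -12)) = Add(30109, 1920) = 32029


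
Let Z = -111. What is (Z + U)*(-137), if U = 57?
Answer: 7398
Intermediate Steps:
(Z + U)*(-137) = (-111 + 57)*(-137) = -54*(-137) = 7398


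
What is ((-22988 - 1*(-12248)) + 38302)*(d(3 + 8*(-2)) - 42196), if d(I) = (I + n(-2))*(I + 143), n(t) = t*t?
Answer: -1195253692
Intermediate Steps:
n(t) = t**2
d(I) = (4 + I)*(143 + I) (d(I) = (I + (-2)**2)*(I + 143) = (I + 4)*(143 + I) = (4 + I)*(143 + I))
((-22988 - 1*(-12248)) + 38302)*(d(3 + 8*(-2)) - 42196) = ((-22988 - 1*(-12248)) + 38302)*((572 + (3 + 8*(-2))**2 + 147*(3 + 8*(-2))) - 42196) = ((-22988 + 12248) + 38302)*((572 + (3 - 16)**2 + 147*(3 - 16)) - 42196) = (-10740 + 38302)*((572 + (-13)**2 + 147*(-13)) - 42196) = 27562*((572 + 169 - 1911) - 42196) = 27562*(-1170 - 42196) = 27562*(-43366) = -1195253692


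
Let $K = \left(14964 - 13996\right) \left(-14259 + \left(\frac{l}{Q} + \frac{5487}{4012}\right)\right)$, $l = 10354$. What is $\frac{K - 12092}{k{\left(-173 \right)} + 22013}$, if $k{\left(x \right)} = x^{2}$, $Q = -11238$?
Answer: $- \frac{659795126995}{2480827833} \approx -265.96$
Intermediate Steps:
$K = - \frac{1318435189874}{95523}$ ($K = \left(14964 - 13996\right) \left(-14259 + \left(\frac{10354}{-11238} + \frac{5487}{4012}\right)\right) = 968 \left(-14259 + \left(10354 \left(- \frac{1}{11238}\right) + 5487 \cdot \frac{1}{4012}\right)\right) = 968 \left(-14259 + \left(- \frac{5177}{5619} + \frac{93}{68}\right)\right) = 968 \left(-14259 + \frac{170531}{382092}\right) = 968 \left(- \frac{5448079297}{382092}\right) = - \frac{1318435189874}{95523} \approx -1.3802 \cdot 10^{7}$)
$\frac{K - 12092}{k{\left(-173 \right)} + 22013} = \frac{- \frac{1318435189874}{95523} - 12092}{\left(-173\right)^{2} + 22013} = - \frac{1319590253990}{95523 \left(29929 + 22013\right)} = - \frac{1319590253990}{95523 \cdot 51942} = \left(- \frac{1319590253990}{95523}\right) \frac{1}{51942} = - \frac{659795126995}{2480827833}$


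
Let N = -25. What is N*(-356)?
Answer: 8900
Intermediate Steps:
N*(-356) = -25*(-356) = 8900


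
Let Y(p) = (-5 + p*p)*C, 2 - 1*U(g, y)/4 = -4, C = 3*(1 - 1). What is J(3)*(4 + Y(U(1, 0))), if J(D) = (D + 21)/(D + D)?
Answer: 16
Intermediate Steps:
J(D) = (21 + D)/(2*D) (J(D) = (21 + D)/((2*D)) = (21 + D)*(1/(2*D)) = (21 + D)/(2*D))
C = 0 (C = 3*0 = 0)
U(g, y) = 24 (U(g, y) = 8 - 4*(-4) = 8 + 16 = 24)
Y(p) = 0 (Y(p) = (-5 + p*p)*0 = (-5 + p²)*0 = 0)
J(3)*(4 + Y(U(1, 0))) = ((½)*(21 + 3)/3)*(4 + 0) = ((½)*(⅓)*24)*4 = 4*4 = 16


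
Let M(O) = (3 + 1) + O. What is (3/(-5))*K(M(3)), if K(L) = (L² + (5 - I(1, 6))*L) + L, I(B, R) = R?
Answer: -147/5 ≈ -29.400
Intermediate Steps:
M(O) = 4 + O
K(L) = L² (K(L) = (L² + (5 - 1*6)*L) + L = (L² + (5 - 6)*L) + L = (L² - L) + L = L²)
(3/(-5))*K(M(3)) = (3/(-5))*(4 + 3)² = (3*(-⅕))*7² = -⅗*49 = -147/5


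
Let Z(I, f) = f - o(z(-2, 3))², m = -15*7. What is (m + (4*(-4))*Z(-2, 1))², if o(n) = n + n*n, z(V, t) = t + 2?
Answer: 203889841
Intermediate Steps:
z(V, t) = 2 + t
m = -105
o(n) = n + n²
Z(I, f) = -900 + f (Z(I, f) = f - ((2 + 3)*(1 + (2 + 3)))² = f - (5*(1 + 5))² = f - (5*6)² = f - 1*30² = f - 1*900 = f - 900 = -900 + f)
(m + (4*(-4))*Z(-2, 1))² = (-105 + (4*(-4))*(-900 + 1))² = (-105 - 16*(-899))² = (-105 + 14384)² = 14279² = 203889841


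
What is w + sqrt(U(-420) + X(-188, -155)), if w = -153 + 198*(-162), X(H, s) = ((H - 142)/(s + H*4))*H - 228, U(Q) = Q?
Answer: -32229 + 4*I*sqrt(36834177)/907 ≈ -32229.0 + 26.766*I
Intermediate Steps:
X(H, s) = -228 + H*(-142 + H)/(s + 4*H) (X(H, s) = ((-142 + H)/(s + 4*H))*H - 228 = H*(-142 + H)/(s + 4*H) - 228 = -228 + H*(-142 + H)/(s + 4*H))
w = -32229 (w = -153 - 32076 = -32229)
w + sqrt(U(-420) + X(-188, -155)) = -32229 + sqrt(-420 + ((-188)**2 - 1054*(-188) - 228*(-155))/(-155 + 4*(-188))) = -32229 + sqrt(-420 + (35344 + 198152 + 35340)/(-155 - 752)) = -32229 + sqrt(-420 + 268836/(-907)) = -32229 + sqrt(-420 - 1/907*268836) = -32229 + sqrt(-420 - 268836/907) = -32229 + sqrt(-649776/907) = -32229 + 4*I*sqrt(36834177)/907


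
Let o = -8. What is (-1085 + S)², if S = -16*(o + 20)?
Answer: 1630729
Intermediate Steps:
S = -192 (S = -16*(-8 + 20) = -16*12 = -192)
(-1085 + S)² = (-1085 - 192)² = (-1277)² = 1630729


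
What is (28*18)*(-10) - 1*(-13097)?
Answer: 8057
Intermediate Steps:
(28*18)*(-10) - 1*(-13097) = 504*(-10) + 13097 = -5040 + 13097 = 8057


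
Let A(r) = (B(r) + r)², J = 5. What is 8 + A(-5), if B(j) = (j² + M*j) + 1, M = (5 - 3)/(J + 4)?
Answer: 32689/81 ≈ 403.57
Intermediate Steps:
M = 2/9 (M = (5 - 3)/(5 + 4) = 2/9 ≈ 0.22222)
B(j) = 1 + j² + 2*j/9 (B(j) = (j² + 2*j/9) + 1 = 1 + j² + 2*j/9)
A(r) = (1 + r² + 11*r/9)² (A(r) = ((1 + r² + 2*r/9) + r)² = (1 + r² + 11*r/9)²)
8 + A(-5) = 8 + (9 + 9*(-5)² + 11*(-5))²/81 = 8 + (9 + 9*25 - 55)²/81 = 8 + (9 + 225 - 55)²/81 = 8 + (1/81)*179² = 8 + (1/81)*32041 = 8 + 32041/81 = 32689/81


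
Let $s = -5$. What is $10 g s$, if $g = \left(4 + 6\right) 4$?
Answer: $-2000$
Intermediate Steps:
$g = 40$ ($g = 10 \cdot 4 = 40$)
$10 g s = 10 \cdot 40 \left(-5\right) = 400 \left(-5\right) = -2000$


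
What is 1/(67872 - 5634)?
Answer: 1/62238 ≈ 1.6067e-5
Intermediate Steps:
1/(67872 - 5634) = 1/62238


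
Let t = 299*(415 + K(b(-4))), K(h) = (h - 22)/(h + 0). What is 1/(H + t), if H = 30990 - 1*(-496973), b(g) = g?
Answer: 2/1307983 ≈ 1.5291e-6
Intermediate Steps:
K(h) = (-22 + h)/h
H = 527963 (H = 30990 + 496973 = 527963)
t = 252057/2 (t = 299*(415 + (-22 - 4)/(-4)) = 299*(415 - ¼*(-26)) = 299*(415 + 13/2) = 299*(843/2) = 252057/2 ≈ 1.2603e+5)
1/(H + t) = 1/(527963 + 252057/2) = 1/(1307983/2) = 2/1307983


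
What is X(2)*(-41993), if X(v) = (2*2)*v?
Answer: -335944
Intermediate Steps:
X(v) = 4*v
X(2)*(-41993) = (4*2)*(-41993) = 8*(-41993) = -335944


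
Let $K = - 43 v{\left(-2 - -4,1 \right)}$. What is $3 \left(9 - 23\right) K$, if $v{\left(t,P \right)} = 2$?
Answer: $3612$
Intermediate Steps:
$K = -86$ ($K = \left(-43\right) 2 = -86$)
$3 \left(9 - 23\right) K = 3 \left(9 - 23\right) \left(-86\right) = 3 \left(-14\right) \left(-86\right) = \left(-42\right) \left(-86\right) = 3612$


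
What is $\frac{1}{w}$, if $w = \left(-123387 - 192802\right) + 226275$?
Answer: $- \frac{1}{89914} \approx -1.1122 \cdot 10^{-5}$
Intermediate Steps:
$w = -89914$ ($w = \left(-123387 - 192802\right) + 226275 = -316189 + 226275 = -89914$)
$\frac{1}{w} = \frac{1}{-89914} = - \frac{1}{89914}$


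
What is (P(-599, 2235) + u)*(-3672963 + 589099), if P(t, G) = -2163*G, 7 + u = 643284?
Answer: 12924560372192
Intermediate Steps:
u = 643277 (u = -7 + 643284 = 643277)
(P(-599, 2235) + u)*(-3672963 + 589099) = (-2163*2235 + 643277)*(-3672963 + 589099) = (-4834305 + 643277)*(-3083864) = -4191028*(-3083864) = 12924560372192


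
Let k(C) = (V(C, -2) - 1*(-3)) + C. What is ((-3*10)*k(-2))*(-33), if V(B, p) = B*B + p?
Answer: 2970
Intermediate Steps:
V(B, p) = p + B**2 (V(B, p) = B**2 + p = p + B**2)
k(C) = 1 + C + C**2 (k(C) = ((-2 + C**2) - 1*(-3)) + C = ((-2 + C**2) + 3) + C = (1 + C**2) + C = 1 + C + C**2)
((-3*10)*k(-2))*(-33) = ((-3*10)*(1 - 2 + (-2)**2))*(-33) = -30*(1 - 2 + 4)*(-33) = -30*3*(-33) = -90*(-33) = 2970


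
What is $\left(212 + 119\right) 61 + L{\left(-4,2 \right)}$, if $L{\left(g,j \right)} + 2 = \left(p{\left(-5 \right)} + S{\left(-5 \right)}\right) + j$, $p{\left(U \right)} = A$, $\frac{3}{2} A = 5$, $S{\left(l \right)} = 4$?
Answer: $\frac{60595}{3} \approx 20198.0$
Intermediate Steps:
$A = \frac{10}{3}$ ($A = \frac{2}{3} \cdot 5 = \frac{10}{3} \approx 3.3333$)
$p{\left(U \right)} = \frac{10}{3}$
$L{\left(g,j \right)} = \frac{16}{3} + j$ ($L{\left(g,j \right)} = -2 + \left(\left(\frac{10}{3} + 4\right) + j\right) = -2 + \left(\frac{22}{3} + j\right) = \frac{16}{3} + j$)
$\left(212 + 119\right) 61 + L{\left(-4,2 \right)} = \left(212 + 119\right) 61 + \left(\frac{16}{3} + 2\right) = 331 \cdot 61 + \frac{22}{3} = 20191 + \frac{22}{3} = \frac{60595}{3}$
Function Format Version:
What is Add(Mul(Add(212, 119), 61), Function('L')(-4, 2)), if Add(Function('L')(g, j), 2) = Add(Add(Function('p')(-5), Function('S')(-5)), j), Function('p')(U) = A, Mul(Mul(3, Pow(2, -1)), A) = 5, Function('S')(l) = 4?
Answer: Rational(60595, 3) ≈ 20198.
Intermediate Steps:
A = Rational(10, 3) (A = Mul(Rational(2, 3), 5) = Rational(10, 3) ≈ 3.3333)
Function('p')(U) = Rational(10, 3)
Function('L')(g, j) = Add(Rational(16, 3), j) (Function('L')(g, j) = Add(-2, Add(Add(Rational(10, 3), 4), j)) = Add(-2, Add(Rational(22, 3), j)) = Add(Rational(16, 3), j))
Add(Mul(Add(212, 119), 61), Function('L')(-4, 2)) = Add(Mul(Add(212, 119), 61), Add(Rational(16, 3), 2)) = Add(Mul(331, 61), Rational(22, 3)) = Add(20191, Rational(22, 3)) = Rational(60595, 3)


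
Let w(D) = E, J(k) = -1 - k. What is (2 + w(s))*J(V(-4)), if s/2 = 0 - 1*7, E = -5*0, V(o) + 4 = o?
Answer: 14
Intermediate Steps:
V(o) = -4 + o
E = 0
s = -14 (s = 2*(0 - 1*7) = 2*(0 - 7) = 2*(-7) = -14)
w(D) = 0
(2 + w(s))*J(V(-4)) = (2 + 0)*(-1 - (-4 - 4)) = 2*(-1 - 1*(-8)) = 2*(-1 + 8) = 2*7 = 14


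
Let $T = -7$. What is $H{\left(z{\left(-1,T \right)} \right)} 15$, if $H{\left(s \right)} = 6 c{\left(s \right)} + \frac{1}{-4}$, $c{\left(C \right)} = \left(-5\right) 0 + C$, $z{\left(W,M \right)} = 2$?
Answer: $\frac{705}{4} \approx 176.25$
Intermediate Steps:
$c{\left(C \right)} = C$ ($c{\left(C \right)} = 0 + C = C$)
$H{\left(s \right)} = - \frac{1}{4} + 6 s$ ($H{\left(s \right)} = 6 s + \frac{1}{-4} = 6 s - \frac{1}{4} = - \frac{1}{4} + 6 s$)
$H{\left(z{\left(-1,T \right)} \right)} 15 = \left(- \frac{1}{4} + 6 \cdot 2\right) 15 = \left(- \frac{1}{4} + 12\right) 15 = \frac{47}{4} \cdot 15 = \frac{705}{4}$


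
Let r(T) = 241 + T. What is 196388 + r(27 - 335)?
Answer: 196321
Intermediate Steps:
196388 + r(27 - 335) = 196388 + (241 + (27 - 335)) = 196388 + (241 - 308) = 196388 - 67 = 196321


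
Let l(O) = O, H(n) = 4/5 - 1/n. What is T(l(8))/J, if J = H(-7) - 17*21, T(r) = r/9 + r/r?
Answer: -595/112158 ≈ -0.0053050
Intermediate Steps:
H(n) = ⅘ - 1/n (H(n) = 4*(⅕) - 1/n = ⅘ - 1/n)
T(r) = 1 + r/9 (T(r) = r*(⅑) + 1 = r/9 + 1 = 1 + r/9)
J = -12462/35 (J = (⅘ - 1/(-7)) - 17*21 = (⅘ - 1*(-⅐)) - 357 = (⅘ + ⅐) - 357 = 33/35 - 357 = -12462/35 ≈ -356.06)
T(l(8))/J = (1 + (⅑)*8)/(-12462/35) = (1 + 8/9)*(-35/12462) = (17/9)*(-35/12462) = -595/112158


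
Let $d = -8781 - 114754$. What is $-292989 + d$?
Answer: $-416524$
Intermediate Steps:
$d = -123535$
$-292989 + d = -292989 - 123535 = -416524$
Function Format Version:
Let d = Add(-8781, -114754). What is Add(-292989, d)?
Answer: -416524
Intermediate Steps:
d = -123535
Add(-292989, d) = Add(-292989, -123535) = -416524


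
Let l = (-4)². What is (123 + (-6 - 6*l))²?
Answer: 441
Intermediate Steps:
l = 16
(123 + (-6 - 6*l))² = (123 + (-6 - 6*16))² = (123 + (-6 - 96))² = (123 - 102)² = 21² = 441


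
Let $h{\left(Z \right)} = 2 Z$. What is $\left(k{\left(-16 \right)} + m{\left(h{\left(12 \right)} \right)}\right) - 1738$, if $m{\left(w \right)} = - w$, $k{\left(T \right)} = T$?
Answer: $-1778$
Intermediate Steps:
$\left(k{\left(-16 \right)} + m{\left(h{\left(12 \right)} \right)}\right) - 1738 = \left(-16 - 2 \cdot 12\right) - 1738 = \left(-16 - 24\right) - 1738 = -40 - 1738 = -1778$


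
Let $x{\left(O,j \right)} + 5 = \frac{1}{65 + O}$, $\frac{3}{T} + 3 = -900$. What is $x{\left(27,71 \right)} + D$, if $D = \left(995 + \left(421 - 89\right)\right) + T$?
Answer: $\frac{36609033}{27692} \approx 1322.0$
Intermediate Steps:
$T = - \frac{1}{301}$ ($T = \frac{3}{-3 - 900} = \frac{3}{-903} = 3 \left(- \frac{1}{903}\right) = - \frac{1}{301} \approx -0.0033223$)
$x{\left(O,j \right)} = -5 + \frac{1}{65 + O}$
$D = \frac{399426}{301}$ ($D = \left(995 + \left(421 - 89\right)\right) - \frac{1}{301} = \left(995 + 332\right) - \frac{1}{301} = 1327 - \frac{1}{301} = \frac{399426}{301} \approx 1327.0$)
$x{\left(27,71 \right)} + D = \frac{-324 - 135}{65 + 27} + \frac{399426}{301} = \frac{-324 - 135}{92} + \frac{399426}{301} = \frac{1}{92} \left(-459\right) + \frac{399426}{301} = - \frac{459}{92} + \frac{399426}{301} = \frac{36609033}{27692}$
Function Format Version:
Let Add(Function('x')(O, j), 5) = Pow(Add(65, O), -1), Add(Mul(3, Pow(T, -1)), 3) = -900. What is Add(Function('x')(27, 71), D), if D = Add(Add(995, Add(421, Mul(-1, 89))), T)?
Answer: Rational(36609033, 27692) ≈ 1322.0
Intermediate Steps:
T = Rational(-1, 301) (T = Mul(3, Pow(Add(-3, -900), -1)) = Mul(3, Pow(-903, -1)) = Mul(3, Rational(-1, 903)) = Rational(-1, 301) ≈ -0.0033223)
Function('x')(O, j) = Add(-5, Pow(Add(65, O), -1))
D = Rational(399426, 301) (D = Add(Add(995, Add(421, Mul(-1, 89))), Rational(-1, 301)) = Add(Add(995, Add(421, -89)), Rational(-1, 301)) = Add(Add(995, 332), Rational(-1, 301)) = Add(1327, Rational(-1, 301)) = Rational(399426, 301) ≈ 1327.0)
Add(Function('x')(27, 71), D) = Add(Mul(Pow(Add(65, 27), -1), Add(-324, Mul(-5, 27))), Rational(399426, 301)) = Add(Mul(Pow(92, -1), Add(-324, -135)), Rational(399426, 301)) = Add(Mul(Rational(1, 92), -459), Rational(399426, 301)) = Add(Rational(-459, 92), Rational(399426, 301)) = Rational(36609033, 27692)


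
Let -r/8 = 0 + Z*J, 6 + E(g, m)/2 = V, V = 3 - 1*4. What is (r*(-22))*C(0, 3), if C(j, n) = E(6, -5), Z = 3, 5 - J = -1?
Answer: -44352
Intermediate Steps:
J = 6 (J = 5 - 1*(-1) = 5 + 1 = 6)
V = -1 (V = 3 - 4 = -1)
E(g, m) = -14 (E(g, m) = -12 + 2*(-1) = -12 - 2 = -14)
r = -144 (r = -8*(0 + 3*6) = -8*(0 + 18) = -8*18 = -144)
C(j, n) = -14
(r*(-22))*C(0, 3) = -144*(-22)*(-14) = 3168*(-14) = -44352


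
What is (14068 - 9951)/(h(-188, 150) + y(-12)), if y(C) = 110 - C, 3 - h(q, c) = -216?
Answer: 4117/341 ≈ 12.073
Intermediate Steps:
h(q, c) = 219 (h(q, c) = 3 - 1*(-216) = 3 + 216 = 219)
(14068 - 9951)/(h(-188, 150) + y(-12)) = (14068 - 9951)/(219 + (110 - 1*(-12))) = 4117/(219 + (110 + 12)) = 4117/(219 + 122) = 4117/341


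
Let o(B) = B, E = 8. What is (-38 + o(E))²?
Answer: 900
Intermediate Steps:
(-38 + o(E))² = (-38 + 8)² = (-30)² = 900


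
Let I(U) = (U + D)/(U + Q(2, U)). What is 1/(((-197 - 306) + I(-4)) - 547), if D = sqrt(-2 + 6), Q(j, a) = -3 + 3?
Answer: -2/2099 ≈ -0.00095283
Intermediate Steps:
Q(j, a) = 0
D = 2 (D = sqrt(4) = 2)
I(U) = (2 + U)/U (I(U) = (U + 2)/(U + 0) = (2 + U)/U)
1/(((-197 - 306) + I(-4)) - 547) = 1/(((-197 - 306) + (2 - 4)/(-4)) - 547) = 1/((-503 - 1/4*(-2)) - 547) = 1/((-503 + 1/2) - 547) = 1/(-1005/2 - 547) = 1/(-2099/2) = -2/2099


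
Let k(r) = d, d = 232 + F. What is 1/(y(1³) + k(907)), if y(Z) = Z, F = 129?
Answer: 1/362 ≈ 0.0027624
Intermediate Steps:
d = 361 (d = 232 + 129 = 361)
k(r) = 361
1/(y(1³) + k(907)) = 1/(1³ + 361) = 1/(1 + 361) = 1/362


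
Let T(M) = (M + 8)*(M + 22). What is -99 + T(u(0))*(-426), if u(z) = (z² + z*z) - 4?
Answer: -30771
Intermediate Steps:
u(z) = -4 + 2*z² (u(z) = (z² + z²) - 4 = 2*z² - 4 = -4 + 2*z²)
T(M) = (8 + M)*(22 + M)
-99 + T(u(0))*(-426) = -99 + (176 + (-4 + 2*0²)² + 30*(-4 + 2*0²))*(-426) = -99 + (176 + (-4 + 2*0)² + 30*(-4 + 2*0))*(-426) = -99 + (176 + (-4 + 0)² + 30*(-4 + 0))*(-426) = -99 + (176 + (-4)² + 30*(-4))*(-426) = -99 + (176 + 16 - 120)*(-426) = -99 + 72*(-426) = -99 - 30672 = -30771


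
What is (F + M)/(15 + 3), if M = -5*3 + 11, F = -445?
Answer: -449/18 ≈ -24.944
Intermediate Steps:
M = -4 (M = -15 + 11 = -4)
(F + M)/(15 + 3) = (-445 - 4)/(15 + 3) = -449/18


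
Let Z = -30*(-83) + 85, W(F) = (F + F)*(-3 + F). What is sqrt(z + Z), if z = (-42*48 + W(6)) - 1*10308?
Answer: I*sqrt(9713) ≈ 98.555*I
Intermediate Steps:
W(F) = 2*F*(-3 + F) (W(F) = (2*F)*(-3 + F) = 2*F*(-3 + F))
Z = 2575 (Z = 2490 + 85 = 2575)
z = -12288 (z = (-42*48 + 2*6*(-3 + 6)) - 1*10308 = (-2016 + 2*6*3) - 10308 = (-2016 + 36) - 10308 = -1980 - 10308 = -12288)
sqrt(z + Z) = sqrt(-12288 + 2575) = sqrt(-9713) = I*sqrt(9713)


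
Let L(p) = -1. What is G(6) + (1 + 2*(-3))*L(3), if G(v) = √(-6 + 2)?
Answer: 5 + 2*I ≈ 5.0 + 2.0*I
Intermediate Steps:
G(v) = 2*I (G(v) = √(-4) = 2*I)
G(6) + (1 + 2*(-3))*L(3) = 2*I + (1 + 2*(-3))*(-1) = 2*I + (1 - 6)*(-1) = 2*I - 5*(-1) = 2*I + 5 = 5 + 2*I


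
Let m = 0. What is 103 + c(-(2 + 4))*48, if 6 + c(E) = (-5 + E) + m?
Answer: -713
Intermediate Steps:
c(E) = -11 + E (c(E) = -6 + ((-5 + E) + 0) = -6 + (-5 + E) = -11 + E)
103 + c(-(2 + 4))*48 = 103 + (-11 - (2 + 4))*48 = 103 + (-11 - 1*6)*48 = 103 + (-11 - 6)*48 = 103 - 17*48 = 103 - 816 = -713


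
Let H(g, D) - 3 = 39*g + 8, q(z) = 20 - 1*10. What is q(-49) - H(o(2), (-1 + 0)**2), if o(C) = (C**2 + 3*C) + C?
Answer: -469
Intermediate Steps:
o(C) = C**2 + 4*C
q(z) = 10 (q(z) = 20 - 10 = 10)
H(g, D) = 11 + 39*g (H(g, D) = 3 + (39*g + 8) = 3 + (8 + 39*g) = 11 + 39*g)
q(-49) - H(o(2), (-1 + 0)**2) = 10 - (11 + 39*(2*(4 + 2))) = 10 - (11 + 39*(2*6)) = 10 - (11 + 39*12) = 10 - (11 + 468) = 10 - 1*479 = 10 - 479 = -469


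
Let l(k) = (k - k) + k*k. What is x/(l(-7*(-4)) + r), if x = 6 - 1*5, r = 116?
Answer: 1/900 ≈ 0.0011111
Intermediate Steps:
l(k) = k**2 (l(k) = 0 + k**2 = k**2)
x = 1 (x = 6 - 5 = 1)
x/(l(-7*(-4)) + r) = 1/((-7*(-4))**2 + 116) = 1/(28**2 + 116) = 1/(784 + 116) = 1/900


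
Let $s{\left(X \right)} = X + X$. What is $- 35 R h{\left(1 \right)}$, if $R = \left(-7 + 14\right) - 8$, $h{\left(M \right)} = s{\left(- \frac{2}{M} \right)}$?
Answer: $-140$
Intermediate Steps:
$s{\left(X \right)} = 2 X$
$h{\left(M \right)} = - \frac{4}{M}$ ($h{\left(M \right)} = 2 \left(- \frac{2}{M}\right) = - \frac{4}{M}$)
$R = -1$ ($R = 7 - 8 = -1$)
$- 35 R h{\left(1 \right)} = \left(-35\right) \left(-1\right) \left(- \frac{4}{1}\right) = 35 \left(\left(-4\right) 1\right) = 35 \left(-4\right) = -140$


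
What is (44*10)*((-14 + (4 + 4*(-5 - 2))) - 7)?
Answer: -19800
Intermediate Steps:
(44*10)*((-14 + (4 + 4*(-5 - 2))) - 7) = 440*((-14 + (4 + 4*(-7))) - 7) = 440*((-14 + (4 - 28)) - 7) = 440*((-14 - 24) - 7) = 440*(-38 - 7) = 440*(-45) = -19800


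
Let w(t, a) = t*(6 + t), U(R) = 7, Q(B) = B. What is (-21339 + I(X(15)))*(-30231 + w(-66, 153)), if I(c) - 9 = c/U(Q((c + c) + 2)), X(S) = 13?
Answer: 560311641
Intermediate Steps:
I(c) = 9 + c/7
(-21339 + I(X(15)))*(-30231 + w(-66, 153)) = (-21339 + (9 + (⅐)*13))*(-30231 - 66*(6 - 66)) = (-21339 + (9 + 13/7))*(-30231 - 66*(-60)) = (-21339 + 76/7)*(-30231 + 3960) = -149297/7*(-26271) = 560311641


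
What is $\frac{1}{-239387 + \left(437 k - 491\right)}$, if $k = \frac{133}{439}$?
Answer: $- \frac{439}{105248321} \approx -4.1711 \cdot 10^{-6}$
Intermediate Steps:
$k = \frac{133}{439}$ ($k = 133 \cdot \frac{1}{439} = \frac{133}{439} \approx 0.30296$)
$\frac{1}{-239387 + \left(437 k - 491\right)} = \frac{1}{-239387 + \left(437 \cdot \frac{133}{439} - 491\right)} = \frac{1}{-239387 + \left(\frac{58121}{439} - 491\right)} = \frac{1}{-239387 - \frac{157428}{439}} = \frac{1}{- \frac{105248321}{439}} = - \frac{439}{105248321}$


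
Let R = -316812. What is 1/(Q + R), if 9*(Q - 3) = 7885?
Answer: -9/2843396 ≈ -3.1652e-6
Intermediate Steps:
Q = 7912/9 (Q = 3 + (⅑)*7885 = 3 + 7885/9 = 7912/9 ≈ 879.11)
1/(Q + R) = 1/(7912/9 - 316812) = 1/(-2843396/9) = -9/2843396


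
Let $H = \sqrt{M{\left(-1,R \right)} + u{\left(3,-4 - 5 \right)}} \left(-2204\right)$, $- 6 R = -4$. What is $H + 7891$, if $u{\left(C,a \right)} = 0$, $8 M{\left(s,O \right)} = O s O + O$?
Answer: $\frac{22571}{3} \approx 7523.7$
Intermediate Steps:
$R = \frac{2}{3}$ ($R = \left(- \frac{1}{6}\right) \left(-4\right) = \frac{2}{3} \approx 0.66667$)
$M{\left(s,O \right)} = \frac{O}{8} + \frac{s O^{2}}{8}$ ($M{\left(s,O \right)} = \frac{O s O + O}{8} = \frac{s O^{2} + O}{8} = \frac{O + s O^{2}}{8} = \frac{O}{8} + \frac{s O^{2}}{8}$)
$H = - \frac{1102}{3}$ ($H = \sqrt{\frac{1}{8} \cdot \frac{2}{3} \left(1 + \frac{2}{3} \left(-1\right)\right) + 0} \left(-2204\right) = \sqrt{\frac{1}{8} \cdot \frac{2}{3} \left(1 - \frac{2}{3}\right) + 0} \left(-2204\right) = \sqrt{\frac{1}{8} \cdot \frac{2}{3} \cdot \frac{1}{3} + 0} \left(-2204\right) = \sqrt{\frac{1}{36} + 0} \left(-2204\right) = \sqrt{\frac{1}{36}} \left(-2204\right) = \frac{1}{6} \left(-2204\right) = - \frac{1102}{3} \approx -367.33$)
$H + 7891 = - \frac{1102}{3} + 7891 = \frac{22571}{3}$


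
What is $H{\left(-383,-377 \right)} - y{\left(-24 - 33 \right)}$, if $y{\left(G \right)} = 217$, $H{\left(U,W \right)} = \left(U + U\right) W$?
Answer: $288565$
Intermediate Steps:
$H{\left(U,W \right)} = 2 U W$
$H{\left(-383,-377 \right)} - y{\left(-24 - 33 \right)} = 2 \left(-383\right) \left(-377\right) - 217 = 288782 - 217 = 288565$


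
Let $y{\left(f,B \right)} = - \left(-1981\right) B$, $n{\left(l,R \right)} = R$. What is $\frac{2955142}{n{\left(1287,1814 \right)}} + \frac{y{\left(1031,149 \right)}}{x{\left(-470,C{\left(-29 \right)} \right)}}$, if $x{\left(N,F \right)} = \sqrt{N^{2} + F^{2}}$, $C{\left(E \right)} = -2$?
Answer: $\frac{1477571}{907} + \frac{295169 \sqrt{55226}}{110452} \approx 2257.1$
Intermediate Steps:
$y{\left(f,B \right)} = 1981 B$
$x{\left(N,F \right)} = \sqrt{F^{2} + N^{2}}$
$\frac{2955142}{n{\left(1287,1814 \right)}} + \frac{y{\left(1031,149 \right)}}{x{\left(-470,C{\left(-29 \right)} \right)}} = \frac{2955142}{1814} + \frac{1981 \cdot 149}{\sqrt{\left(-2\right)^{2} + \left(-470\right)^{2}}} = 2955142 \cdot \frac{1}{1814} + \frac{295169}{\sqrt{4 + 220900}} = \frac{1477571}{907} + \frac{295169}{\sqrt{220904}} = \frac{1477571}{907} + \frac{295169}{2 \sqrt{55226}} = \frac{1477571}{907} + 295169 \frac{\sqrt{55226}}{110452} = \frac{1477571}{907} + \frac{295169 \sqrt{55226}}{110452}$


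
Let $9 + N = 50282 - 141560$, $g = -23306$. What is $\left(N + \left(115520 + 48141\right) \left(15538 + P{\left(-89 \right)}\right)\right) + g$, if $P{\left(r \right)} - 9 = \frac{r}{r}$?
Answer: $2544486635$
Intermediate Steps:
$N = -91287$ ($N = -9 + \left(50282 - 141560\right) = -9 - 91278 = -91287$)
$P{\left(r \right)} = 10$ ($P{\left(r \right)} = 9 + \frac{r}{r} = 9 + 1 = 10$)
$\left(N + \left(115520 + 48141\right) \left(15538 + P{\left(-89 \right)}\right)\right) + g = \left(-91287 + \left(115520 + 48141\right) \left(15538 + 10\right)\right) - 23306 = \left(-91287 + 163661 \cdot 15548\right) - 23306 = \left(-91287 + 2544601228\right) - 23306 = 2544509941 - 23306 = 2544486635$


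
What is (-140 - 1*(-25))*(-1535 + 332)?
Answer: 138345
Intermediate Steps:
(-140 - 1*(-25))*(-1535 + 332) = (-140 + 25)*(-1203) = -115*(-1203) = 138345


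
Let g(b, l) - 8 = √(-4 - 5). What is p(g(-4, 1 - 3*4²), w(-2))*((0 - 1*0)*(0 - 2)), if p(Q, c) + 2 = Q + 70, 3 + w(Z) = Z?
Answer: 0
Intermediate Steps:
w(Z) = -3 + Z
g(b, l) = 8 + 3*I (g(b, l) = 8 + √(-4 - 5) = 8 + √(-9) = 8 + 3*I)
p(Q, c) = 68 + Q (p(Q, c) = -2 + (Q + 70) = -2 + (70 + Q) = 68 + Q)
p(g(-4, 1 - 3*4²), w(-2))*((0 - 1*0)*(0 - 2)) = (68 + (8 + 3*I))*((0 - 1*0)*(0 - 2)) = (76 + 3*I)*((0 + 0)*(-2)) = (76 + 3*I)*(0*(-2)) = (76 + 3*I)*0 = 0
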